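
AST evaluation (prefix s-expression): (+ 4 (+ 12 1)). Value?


Evaluate inner: (+ 12 1) = 13
Evaluate root: (+ 4 13) = 17
Result: 17


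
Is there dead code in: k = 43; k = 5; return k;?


first assignment to k is overwritten before any read
Dead: 'k = 43'


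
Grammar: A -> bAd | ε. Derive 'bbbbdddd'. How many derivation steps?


Derivation: A => bAd => bbAdd => bbbAddd => bbbbAdddd => bbbbdddd
Steps: 5


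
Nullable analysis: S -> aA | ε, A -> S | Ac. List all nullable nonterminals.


A nonterminal is nullable iff some alternative derives ε (directly, or every symbol in it is nullable)
Nullable: {A, S}


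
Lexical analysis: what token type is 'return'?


Pattern: reserved word
Type: KEYWORD


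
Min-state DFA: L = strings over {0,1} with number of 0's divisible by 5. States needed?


Track (count of 0) mod 5: states 0..4, accept at 0
Minimal DFA: 5 states


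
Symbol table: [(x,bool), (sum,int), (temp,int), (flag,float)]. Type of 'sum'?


Lookup 'sum' → type int


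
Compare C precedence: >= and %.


'%' is multiplicative (level 10); '>=' is relational (level 7)
Higher level binds tighter
'%' has higher precedence than '>='


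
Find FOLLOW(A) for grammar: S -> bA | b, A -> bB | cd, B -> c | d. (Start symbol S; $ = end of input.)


$ ∈ FOLLOW(S). For each A -> αBβ: add FIRST(β)\{ε} to FOLLOW(B); if β nullable, add FOLLOW(A).
FOLLOW(A) = {$}


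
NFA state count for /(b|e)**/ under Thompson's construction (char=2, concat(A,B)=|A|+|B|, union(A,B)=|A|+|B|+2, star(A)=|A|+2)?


Syntax tree has 2 char leaf(s), 1 union(s), 2 star(s)
chars contribute 2×2 = 4; each union adds +2; each star adds +2
Total: 4 + 2 + 4 = 10 states


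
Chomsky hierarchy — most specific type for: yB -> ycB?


LHS has context (more than one symbol) and |LHS| ≤ |RHS|
Classification: Type 1 (Context-Sensitive)


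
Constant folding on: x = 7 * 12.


7 * 12 = 84 at compile time
Optimized: x = 84


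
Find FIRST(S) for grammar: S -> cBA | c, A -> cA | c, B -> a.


Per alternative of S: FIRST(cBA) = {c}; FIRST(c) = {c}
FIRST(S) = {c}


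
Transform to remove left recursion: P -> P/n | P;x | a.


Left-recursive alternatives: P/n, P;x; non-recursive: a
Introduce P': P -> aP', P' -> /nP' | ;xP' | ε


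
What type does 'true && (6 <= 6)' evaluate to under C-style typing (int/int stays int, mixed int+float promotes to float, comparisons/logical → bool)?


Operand types: bool && bool
Rule: logical operators take bool operands and yield bool
Result type: bool


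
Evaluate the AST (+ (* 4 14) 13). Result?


Evaluate inner: (* 4 14) = 56
Evaluate root: (+ 56 13) = 69
Result: 69


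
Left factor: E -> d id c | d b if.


Common prefix: 'd'
Factored: E -> d E', E' -> id c | b if


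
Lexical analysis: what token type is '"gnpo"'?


Pattern: double-quoted sequence
Type: STRING_LITERAL


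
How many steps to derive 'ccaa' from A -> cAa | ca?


Derivation: A => cAa => ccaa
Steps: 2


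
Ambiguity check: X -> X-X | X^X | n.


'n-n^n' has two parse trees (no precedence encoded between - and ^)
Ambiguous


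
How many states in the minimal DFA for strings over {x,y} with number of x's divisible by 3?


Track (count of x) mod 3: states 0..2, accept at 0
Minimal DFA: 3 states


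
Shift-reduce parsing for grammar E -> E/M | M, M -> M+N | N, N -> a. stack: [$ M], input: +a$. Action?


shift '+' to continue M -> M+N
Action: shift


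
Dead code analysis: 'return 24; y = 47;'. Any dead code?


statement follows a return and is unreachable
Dead: 'y = 47'


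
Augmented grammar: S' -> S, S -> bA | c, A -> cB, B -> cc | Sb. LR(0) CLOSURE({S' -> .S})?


Start: S' -> .S
For each item with dot before a nonterminal B, add B -> .γ for every B-production
Closure: [S' -> .S, S -> .bA, S -> .c]


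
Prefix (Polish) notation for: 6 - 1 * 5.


'*' binds tighter: tree is (- 6 (* 1 5))
Prefix: - 6 * 1 5


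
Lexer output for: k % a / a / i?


Scan left to right, longest-match per lexeme
Tokens: ID(k), OP(%), ID(a), OP(/), ID(a), OP(/), ID(i)


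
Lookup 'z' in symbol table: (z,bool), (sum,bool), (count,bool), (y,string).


Lookup 'z' → type bool


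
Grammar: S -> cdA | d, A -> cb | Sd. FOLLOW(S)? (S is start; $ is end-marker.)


$ ∈ FOLLOW(S). For each A -> αBβ: add FIRST(β)\{ε} to FOLLOW(B); if β nullable, add FOLLOW(A).
FOLLOW(S) = {$, d}


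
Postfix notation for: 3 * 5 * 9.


Left to right (same or higher precedence on left)
Postfix: 3 5 * 9 *


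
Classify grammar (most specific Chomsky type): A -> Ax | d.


Left-linear: every RHS is a terminal or one nonterminal followed by a terminal
Classification: Type 3 (Regular)


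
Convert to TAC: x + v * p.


Break into single-operator statements:
t1 = v * p
t2 = x + t1


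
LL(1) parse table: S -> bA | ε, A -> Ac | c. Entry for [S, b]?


For [S, b]: 'b' ∈ FIRST(bA)
Entry: S -> bA


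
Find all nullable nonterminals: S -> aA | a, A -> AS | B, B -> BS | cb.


A nonterminal is nullable iff some alternative derives ε (directly, or every symbol in it is nullable)
Nullable: {}


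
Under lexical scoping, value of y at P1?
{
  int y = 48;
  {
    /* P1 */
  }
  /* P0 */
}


P1's block does not declare y; resolves to the enclosing declaration at depth 0
y = 48


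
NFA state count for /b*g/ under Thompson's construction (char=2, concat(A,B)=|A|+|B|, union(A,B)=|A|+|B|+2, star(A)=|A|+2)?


Syntax tree has 2 char leaf(s), 0 union(s), 1 star(s)
chars contribute 2×2 = 4; each union adds +2; each star adds +2
Total: 4 + 0 + 2 = 6 states


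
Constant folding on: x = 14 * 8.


14 * 8 = 112 at compile time
Optimized: x = 112


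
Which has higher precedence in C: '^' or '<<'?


'<<' is shift (level 8); '^' is bitwise XOR (level 4)
Higher level binds tighter
'<<' has higher precedence than '^'


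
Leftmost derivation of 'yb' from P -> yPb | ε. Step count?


Derivation: P => yPb => yb
Steps: 2


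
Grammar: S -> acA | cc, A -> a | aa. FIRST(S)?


Per alternative of S: FIRST(acA) = {a}; FIRST(cc) = {c}
FIRST(S) = {a, c}


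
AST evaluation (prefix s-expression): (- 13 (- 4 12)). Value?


Evaluate inner: (- 4 12) = -8
Evaluate root: (- 13 -8) = 21
Result: 21


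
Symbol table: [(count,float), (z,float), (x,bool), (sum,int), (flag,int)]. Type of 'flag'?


Lookup 'flag' → type int


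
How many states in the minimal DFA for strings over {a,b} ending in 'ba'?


Track the longest suffix of input matching a prefix of 'ba': 3 classes (prefixes of length 0..2)
Minimal DFA: 3 states


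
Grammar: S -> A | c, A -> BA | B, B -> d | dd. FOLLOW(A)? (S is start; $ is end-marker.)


$ ∈ FOLLOW(S). For each A -> αBβ: add FIRST(β)\{ε} to FOLLOW(B); if β nullable, add FOLLOW(A).
FOLLOW(A) = {$}


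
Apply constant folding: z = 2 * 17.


2 * 17 = 34 at compile time
Optimized: z = 34


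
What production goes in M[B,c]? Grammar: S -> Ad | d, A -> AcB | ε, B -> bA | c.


For [B, c]: 'c' ∈ FIRST(c)
Entry: B -> c


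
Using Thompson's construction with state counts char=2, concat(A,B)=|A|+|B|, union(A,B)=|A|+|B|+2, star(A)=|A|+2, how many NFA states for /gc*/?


Syntax tree has 2 char leaf(s), 0 union(s), 1 star(s)
chars contribute 2×2 = 4; each union adds +2; each star adds +2
Total: 4 + 0 + 2 = 6 states


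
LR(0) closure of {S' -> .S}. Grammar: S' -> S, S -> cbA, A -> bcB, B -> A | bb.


Start: S' -> .S
For each item with dot before a nonterminal B, add B -> .γ for every B-production
Closure: [S' -> .S, S -> .cbA]


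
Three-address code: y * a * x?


Break into single-operator statements:
t1 = y * a
t2 = t1 * x


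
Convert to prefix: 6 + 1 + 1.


left-to-right (same/higher precedence on left): tree is (+ (+ 6 1) 1)
Prefix: + + 6 1 1


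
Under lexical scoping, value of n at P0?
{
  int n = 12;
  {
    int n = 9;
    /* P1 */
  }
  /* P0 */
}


n declared in the same block as P0
n = 12


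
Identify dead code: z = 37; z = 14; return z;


first assignment to z is overwritten before any read
Dead: 'z = 37'


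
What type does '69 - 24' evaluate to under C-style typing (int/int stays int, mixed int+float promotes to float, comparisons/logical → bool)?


Operand types: int - int
Rule: mixed int/float promotes to float; int/int stays int
Result type: int


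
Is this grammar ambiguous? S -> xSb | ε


balanced x^n…b^n: each string has a unique parse
Unambiguous


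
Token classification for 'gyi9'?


Pattern: letter/underscore followed by alphanumerics, not a keyword
Type: IDENTIFIER


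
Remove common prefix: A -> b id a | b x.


Common prefix: 'b'
Factored: A -> b A', A' -> id a | x


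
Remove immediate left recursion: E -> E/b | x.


Left-recursive alternatives: E/b; non-recursive: x
Introduce E': E -> xE', E' -> /bE' | ε


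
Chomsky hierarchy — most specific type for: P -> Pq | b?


Left-linear: every RHS is a terminal or one nonterminal followed by a terminal
Classification: Type 3 (Regular)


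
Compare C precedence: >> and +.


'+' is additive (level 9); '>>' is shift (level 8)
Higher level binds tighter
'+' has higher precedence than '>>'


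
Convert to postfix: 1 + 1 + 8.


Left to right (same or higher precedence on left)
Postfix: 1 1 + 8 +


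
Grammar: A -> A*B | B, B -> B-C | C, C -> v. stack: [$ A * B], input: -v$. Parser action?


'-' can extend B; shift to build B -> B-C
Action: shift


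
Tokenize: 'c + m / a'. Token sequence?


Scan left to right, longest-match per lexeme
Tokens: ID(c), OP(+), ID(m), OP(/), ID(a)


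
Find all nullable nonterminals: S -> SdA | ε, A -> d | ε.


A nonterminal is nullable iff some alternative derives ε (directly, or every symbol in it is nullable)
Nullable: {A, S}


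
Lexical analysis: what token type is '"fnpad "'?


Pattern: double-quoted sequence
Type: STRING_LITERAL


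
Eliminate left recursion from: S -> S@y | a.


Left-recursive alternatives: S@y; non-recursive: a
Introduce S': S -> aS', S' -> @yS' | ε


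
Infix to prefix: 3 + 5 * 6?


'*' binds tighter: tree is (+ 3 (* 5 6))
Prefix: + 3 * 5 6


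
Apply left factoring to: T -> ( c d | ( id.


Common prefix: '('
Factored: T -> ( T', T' -> c d | id


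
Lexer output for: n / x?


Scan left to right, longest-match per lexeme
Tokens: ID(n), OP(/), ID(x)


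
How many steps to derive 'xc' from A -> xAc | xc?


Derivation: A => xc
Steps: 1


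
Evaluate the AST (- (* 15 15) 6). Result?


Evaluate inner: (* 15 15) = 225
Evaluate root: (- 225 6) = 219
Result: 219


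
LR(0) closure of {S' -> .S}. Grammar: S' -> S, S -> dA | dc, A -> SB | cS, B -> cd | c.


Start: S' -> .S
For each item with dot before a nonterminal B, add B -> .γ for every B-production
Closure: [S' -> .S, S -> .dA, S -> .dc]


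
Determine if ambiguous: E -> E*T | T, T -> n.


precedence layered via separate nonterminal T: deterministic
Unambiguous


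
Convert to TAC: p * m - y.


Break into single-operator statements:
t1 = p * m
t2 = t1 - y


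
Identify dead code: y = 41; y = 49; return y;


first assignment to y is overwritten before any read
Dead: 'y = 41'


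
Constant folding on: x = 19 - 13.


19 - 13 = 6 at compile time
Optimized: x = 6


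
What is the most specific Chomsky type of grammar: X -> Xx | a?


Left-linear: every RHS is a terminal or one nonterminal followed by a terminal
Classification: Type 3 (Regular)


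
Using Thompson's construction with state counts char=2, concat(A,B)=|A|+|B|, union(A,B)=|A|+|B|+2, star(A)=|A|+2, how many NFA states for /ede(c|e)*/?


Syntax tree has 5 char leaf(s), 1 union(s), 1 star(s)
chars contribute 5×2 = 10; each union adds +2; each star adds +2
Total: 10 + 2 + 2 = 14 states


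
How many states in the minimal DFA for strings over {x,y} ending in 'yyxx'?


Track the longest suffix of input matching a prefix of 'yyxx': 5 classes (prefixes of length 0..4)
Minimal DFA: 5 states


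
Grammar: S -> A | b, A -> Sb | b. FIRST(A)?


Per alternative of A: FIRST(Sb) = {b}; FIRST(b) = {b}
FIRST(A) = {b}


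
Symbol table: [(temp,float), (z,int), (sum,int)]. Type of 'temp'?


Lookup 'temp' → type float


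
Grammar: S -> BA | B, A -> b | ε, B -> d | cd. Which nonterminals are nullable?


A nonterminal is nullable iff some alternative derives ε (directly, or every symbol in it is nullable)
Nullable: {A}


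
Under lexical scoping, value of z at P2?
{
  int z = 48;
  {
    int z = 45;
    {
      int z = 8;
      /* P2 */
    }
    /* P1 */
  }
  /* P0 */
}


z declared in the same block as P2
z = 8


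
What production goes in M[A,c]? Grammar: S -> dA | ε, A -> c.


For [A, c]: 'c' ∈ FIRST(c)
Entry: A -> c


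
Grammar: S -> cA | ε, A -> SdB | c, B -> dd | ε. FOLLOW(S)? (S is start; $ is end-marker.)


$ ∈ FOLLOW(S). For each A -> αBβ: add FIRST(β)\{ε} to FOLLOW(B); if β nullable, add FOLLOW(A).
FOLLOW(S) = {$, d}


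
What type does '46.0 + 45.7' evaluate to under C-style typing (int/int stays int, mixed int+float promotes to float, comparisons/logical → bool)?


Operand types: float + float
Rule: mixed int/float promotes to float; int/int stays int
Result type: float


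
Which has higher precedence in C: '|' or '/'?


'/' is multiplicative (level 10); '|' is bitwise OR (level 3)
Higher level binds tighter
'/' has higher precedence than '|'


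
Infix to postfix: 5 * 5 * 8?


Left to right (same or higher precedence on left)
Postfix: 5 5 * 8 *


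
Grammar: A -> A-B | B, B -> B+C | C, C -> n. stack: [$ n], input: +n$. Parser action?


'n' on top is the handle for C -> n
Action: reduce (C -> n)


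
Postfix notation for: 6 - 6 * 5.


* has higher precedence, evaluate 6*5 first
Postfix: 6 6 5 * -


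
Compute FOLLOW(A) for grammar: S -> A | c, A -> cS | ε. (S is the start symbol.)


$ ∈ FOLLOW(S). For each A -> αBβ: add FIRST(β)\{ε} to FOLLOW(B); if β nullable, add FOLLOW(A).
FOLLOW(A) = {$}


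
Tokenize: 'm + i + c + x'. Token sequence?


Scan left to right, longest-match per lexeme
Tokens: ID(m), OP(+), ID(i), OP(+), ID(c), OP(+), ID(x)


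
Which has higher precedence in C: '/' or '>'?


'/' is multiplicative (level 10); '>' is relational (level 7)
Higher level binds tighter
'/' has higher precedence than '>'


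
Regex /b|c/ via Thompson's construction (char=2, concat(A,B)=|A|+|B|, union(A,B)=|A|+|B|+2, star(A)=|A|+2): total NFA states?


Syntax tree has 2 char leaf(s), 1 union(s), 0 star(s)
chars contribute 2×2 = 4; each union adds +2; each star adds +2
Total: 4 + 2 + 0 = 6 states


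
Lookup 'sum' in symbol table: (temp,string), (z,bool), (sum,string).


Lookup 'sum' → type string


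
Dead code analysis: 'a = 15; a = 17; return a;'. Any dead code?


first assignment to a is overwritten before any read
Dead: 'a = 15'


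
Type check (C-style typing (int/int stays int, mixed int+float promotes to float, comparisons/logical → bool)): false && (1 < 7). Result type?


Operand types: bool && bool
Rule: logical operators take bool operands and yield bool
Result type: bool


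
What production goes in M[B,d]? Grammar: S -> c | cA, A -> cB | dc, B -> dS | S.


For [B, d]: 'd' ∈ FIRST(dS)
Entry: B -> dS


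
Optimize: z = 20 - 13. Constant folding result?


20 - 13 = 7 at compile time
Optimized: z = 7


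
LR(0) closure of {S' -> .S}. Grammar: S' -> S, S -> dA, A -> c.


Start: S' -> .S
For each item with dot before a nonterminal B, add B -> .γ for every B-production
Closure: [S' -> .S, S -> .dA]


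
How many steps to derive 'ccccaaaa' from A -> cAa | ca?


Derivation: A => cAa => ccAaa => cccAaaa => ccccaaaa
Steps: 4


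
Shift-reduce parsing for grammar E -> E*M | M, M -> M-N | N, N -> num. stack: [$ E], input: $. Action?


start symbol E on stack, input exhausted
Action: accept


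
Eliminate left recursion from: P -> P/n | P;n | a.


Left-recursive alternatives: P/n, P;n; non-recursive: a
Introduce P': P -> aP', P' -> /nP' | ;nP' | ε


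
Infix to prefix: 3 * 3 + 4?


left-to-right (same/higher precedence on left): tree is (+ (* 3 3) 4)
Prefix: + * 3 3 4


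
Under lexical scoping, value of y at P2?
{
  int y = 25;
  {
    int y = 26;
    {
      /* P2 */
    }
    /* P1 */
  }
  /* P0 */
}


P2's block does not declare y; resolves to the enclosing declaration at depth 1
y = 26


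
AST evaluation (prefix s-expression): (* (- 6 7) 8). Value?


Evaluate inner: (- 6 7) = -1
Evaluate root: (* -1 8) = -8
Result: -8


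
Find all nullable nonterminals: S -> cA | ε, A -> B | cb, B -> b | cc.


A nonterminal is nullable iff some alternative derives ε (directly, or every symbol in it is nullable)
Nullable: {S}


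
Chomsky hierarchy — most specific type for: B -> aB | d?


Right-linear: every RHS is a terminal or a terminal followed by one nonterminal
Classification: Type 3 (Regular)


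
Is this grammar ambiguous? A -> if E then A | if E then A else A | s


dangling else: 'if E then if E then s else s' parses two ways
Ambiguous


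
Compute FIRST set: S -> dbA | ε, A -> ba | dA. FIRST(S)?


Per alternative of S: FIRST(dbA) = {d}; FIRST(ε) = {ε}
FIRST(S) = {d, ε}


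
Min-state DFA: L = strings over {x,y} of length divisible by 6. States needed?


Track length mod 6: states 0..5, accept at 0
Minimal DFA: 6 states


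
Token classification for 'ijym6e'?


Pattern: letter/underscore followed by alphanumerics, not a keyword
Type: IDENTIFIER


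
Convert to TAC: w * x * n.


Break into single-operator statements:
t1 = w * x
t2 = t1 * n


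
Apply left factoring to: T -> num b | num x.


Common prefix: 'num'
Factored: T -> num T', T' -> b | x


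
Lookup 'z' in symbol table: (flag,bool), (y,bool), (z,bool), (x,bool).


Lookup 'z' → type bool


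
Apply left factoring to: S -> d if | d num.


Common prefix: 'd'
Factored: S -> d S', S' -> if | num


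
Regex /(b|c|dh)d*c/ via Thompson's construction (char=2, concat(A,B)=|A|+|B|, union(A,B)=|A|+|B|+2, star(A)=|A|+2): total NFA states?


Syntax tree has 6 char leaf(s), 2 union(s), 1 star(s)
chars contribute 6×2 = 12; each union adds +2; each star adds +2
Total: 12 + 4 + 2 = 18 states


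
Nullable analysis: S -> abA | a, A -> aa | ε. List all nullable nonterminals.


A nonterminal is nullable iff some alternative derives ε (directly, or every symbol in it is nullable)
Nullable: {A}


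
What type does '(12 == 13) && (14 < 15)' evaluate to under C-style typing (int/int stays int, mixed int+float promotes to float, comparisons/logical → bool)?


Operand types: bool && bool
Rule: logical operators take bool operands and yield bool
Result type: bool


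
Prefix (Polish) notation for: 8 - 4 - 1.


left-to-right (same/higher precedence on left): tree is (- (- 8 4) 1)
Prefix: - - 8 4 1


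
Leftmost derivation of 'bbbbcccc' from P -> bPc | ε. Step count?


Derivation: P => bPc => bbPcc => bbbPccc => bbbbPcccc => bbbbcccc
Steps: 5


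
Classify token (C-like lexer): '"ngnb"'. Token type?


Pattern: double-quoted sequence
Type: STRING_LITERAL


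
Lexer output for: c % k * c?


Scan left to right, longest-match per lexeme
Tokens: ID(c), OP(%), ID(k), OP(*), ID(c)


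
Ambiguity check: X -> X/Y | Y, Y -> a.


precedence layered via separate nonterminal Y: deterministic
Unambiguous


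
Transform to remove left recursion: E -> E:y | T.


Left-recursive alternatives: E:y; non-recursive: T
Introduce E': E -> TE', E' -> :yE' | ε


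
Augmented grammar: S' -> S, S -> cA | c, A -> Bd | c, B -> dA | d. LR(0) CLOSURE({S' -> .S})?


Start: S' -> .S
For each item with dot before a nonterminal B, add B -> .γ for every B-production
Closure: [S' -> .S, S -> .cA, S -> .c]


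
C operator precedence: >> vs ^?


'>>' is shift (level 8); '^' is bitwise XOR (level 4)
Higher level binds tighter
'>>' has higher precedence than '^'


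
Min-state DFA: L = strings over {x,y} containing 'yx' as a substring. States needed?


KMP-style automaton: 2 progress states + 1 absorbing accept = 3
Minimal DFA: 3 states


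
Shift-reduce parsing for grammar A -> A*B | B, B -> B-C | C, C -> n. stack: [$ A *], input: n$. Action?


no handle ('A*' is not any RHS); shift 'n'
Action: shift


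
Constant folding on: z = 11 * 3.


11 * 3 = 33 at compile time
Optimized: z = 33


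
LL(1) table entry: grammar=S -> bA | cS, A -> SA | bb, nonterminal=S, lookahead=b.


For [S, b]: 'b' ∈ FIRST(bA)
Entry: S -> bA


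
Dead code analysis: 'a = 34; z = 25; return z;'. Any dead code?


a is assigned but never read
Dead: 'a = 34'


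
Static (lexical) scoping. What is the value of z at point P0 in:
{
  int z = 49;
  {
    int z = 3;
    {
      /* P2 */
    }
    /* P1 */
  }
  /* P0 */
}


z declared in the same block as P0
z = 49


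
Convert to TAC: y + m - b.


Break into single-operator statements:
t1 = y + m
t2 = t1 - b


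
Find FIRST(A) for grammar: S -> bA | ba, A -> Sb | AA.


Per alternative of A: FIRST(Sb) = {b}; FIRST(AA) = {b}
FIRST(A) = {b}


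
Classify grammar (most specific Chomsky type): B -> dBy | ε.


Single nonterminal LHS, but d^n y^n is not regular
Classification: Type 2 (Context-Free)


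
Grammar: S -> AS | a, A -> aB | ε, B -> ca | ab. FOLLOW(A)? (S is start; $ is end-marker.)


$ ∈ FOLLOW(S). For each A -> αBβ: add FIRST(β)\{ε} to FOLLOW(B); if β nullable, add FOLLOW(A).
FOLLOW(A) = {a}


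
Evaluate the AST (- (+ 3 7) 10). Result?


Evaluate inner: (+ 3 7) = 10
Evaluate root: (- 10 10) = 0
Result: 0


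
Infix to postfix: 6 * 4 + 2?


Left to right (same or higher precedence on left)
Postfix: 6 4 * 2 +


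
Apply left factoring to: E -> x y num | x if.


Common prefix: 'x'
Factored: E -> x E', E' -> y num | if


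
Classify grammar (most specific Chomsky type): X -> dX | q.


Right-linear: every RHS is a terminal or a terminal followed by one nonterminal
Classification: Type 3 (Regular)


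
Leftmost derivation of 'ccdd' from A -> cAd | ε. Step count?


Derivation: A => cAd => ccAdd => ccdd
Steps: 3


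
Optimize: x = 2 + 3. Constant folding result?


2 + 3 = 5 at compile time
Optimized: x = 5


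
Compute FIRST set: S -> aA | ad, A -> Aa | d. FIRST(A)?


Per alternative of A: FIRST(Aa) = {d}; FIRST(d) = {d}
FIRST(A) = {d}


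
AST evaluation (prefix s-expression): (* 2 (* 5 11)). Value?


Evaluate inner: (* 5 11) = 55
Evaluate root: (* 2 55) = 110
Result: 110


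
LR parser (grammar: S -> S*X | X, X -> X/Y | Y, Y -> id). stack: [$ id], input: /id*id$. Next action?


'id' on top is the handle for Y -> id
Action: reduce (Y -> id)


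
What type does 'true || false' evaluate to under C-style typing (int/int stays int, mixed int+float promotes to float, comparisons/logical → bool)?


Operand types: bool || bool
Rule: logical operators take bool operands and yield bool
Result type: bool


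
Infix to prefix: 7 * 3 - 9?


left-to-right (same/higher precedence on left): tree is (- (* 7 3) 9)
Prefix: - * 7 3 9


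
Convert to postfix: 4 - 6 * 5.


* has higher precedence, evaluate 6*5 first
Postfix: 4 6 5 * -


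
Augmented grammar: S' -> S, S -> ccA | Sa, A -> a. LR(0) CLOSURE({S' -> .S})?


Start: S' -> .S
For each item with dot before a nonterminal B, add B -> .γ for every B-production
Closure: [S' -> .S, S -> .ccA, S -> .Sa]


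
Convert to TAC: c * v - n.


Break into single-operator statements:
t1 = c * v
t2 = t1 - n


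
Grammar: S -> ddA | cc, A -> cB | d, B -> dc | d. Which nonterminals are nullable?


A nonterminal is nullable iff some alternative derives ε (directly, or every symbol in it is nullable)
Nullable: {}


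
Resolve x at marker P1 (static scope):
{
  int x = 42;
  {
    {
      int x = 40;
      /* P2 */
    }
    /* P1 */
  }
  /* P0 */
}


P1's block does not declare x; resolves to the enclosing declaration at depth 0
x = 42


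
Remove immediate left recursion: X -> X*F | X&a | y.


Left-recursive alternatives: X*F, X&a; non-recursive: y
Introduce X': X -> yX', X' -> *FX' | &aX' | ε


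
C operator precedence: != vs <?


'<' is relational (level 7); '!=' is equality (level 6)
Higher level binds tighter
'<' has higher precedence than '!='


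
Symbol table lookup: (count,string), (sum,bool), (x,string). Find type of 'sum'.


Lookup 'sum' → type bool


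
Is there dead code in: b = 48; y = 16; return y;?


b is assigned but never read
Dead: 'b = 48'


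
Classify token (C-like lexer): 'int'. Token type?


Pattern: reserved word
Type: KEYWORD


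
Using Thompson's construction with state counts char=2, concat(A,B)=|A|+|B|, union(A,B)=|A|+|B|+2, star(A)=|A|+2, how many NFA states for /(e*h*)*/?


Syntax tree has 2 char leaf(s), 0 union(s), 3 star(s)
chars contribute 2×2 = 4; each union adds +2; each star adds +2
Total: 4 + 0 + 6 = 10 states


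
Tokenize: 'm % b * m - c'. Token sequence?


Scan left to right, longest-match per lexeme
Tokens: ID(m), OP(%), ID(b), OP(*), ID(m), OP(-), ID(c)


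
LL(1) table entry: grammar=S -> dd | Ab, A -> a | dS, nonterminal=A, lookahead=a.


For [A, a]: 'a' ∈ FIRST(a)
Entry: A -> a


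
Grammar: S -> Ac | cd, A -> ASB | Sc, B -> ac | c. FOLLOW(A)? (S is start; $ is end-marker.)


$ ∈ FOLLOW(S). For each A -> αBβ: add FIRST(β)\{ε} to FOLLOW(B); if β nullable, add FOLLOW(A).
FOLLOW(A) = {c}


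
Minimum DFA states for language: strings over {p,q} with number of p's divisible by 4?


Track (count of p) mod 4: states 0..3, accept at 0
Minimal DFA: 4 states


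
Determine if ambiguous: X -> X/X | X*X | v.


'v/v*v' has two parse trees (no precedence encoded between / and *)
Ambiguous


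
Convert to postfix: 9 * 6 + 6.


Left to right (same or higher precedence on left)
Postfix: 9 6 * 6 +


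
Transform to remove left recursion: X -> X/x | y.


Left-recursive alternatives: X/x; non-recursive: y
Introduce X': X -> yX', X' -> /xX' | ε


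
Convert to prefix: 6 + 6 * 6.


'*' binds tighter: tree is (+ 6 (* 6 6))
Prefix: + 6 * 6 6


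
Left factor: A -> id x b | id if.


Common prefix: 'id'
Factored: A -> id A', A' -> x b | if


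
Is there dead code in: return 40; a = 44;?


statement follows a return and is unreachable
Dead: 'a = 44'


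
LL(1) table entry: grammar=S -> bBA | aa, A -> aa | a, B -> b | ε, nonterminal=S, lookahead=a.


For [S, a]: 'a' ∈ FIRST(aa)
Entry: S -> aa


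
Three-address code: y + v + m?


Break into single-operator statements:
t1 = y + v
t2 = t1 + m


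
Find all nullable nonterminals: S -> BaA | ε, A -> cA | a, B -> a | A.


A nonterminal is nullable iff some alternative derives ε (directly, or every symbol in it is nullable)
Nullable: {S}


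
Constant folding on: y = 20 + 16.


20 + 16 = 36 at compile time
Optimized: y = 36


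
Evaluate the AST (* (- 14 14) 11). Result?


Evaluate inner: (- 14 14) = 0
Evaluate root: (* 0 11) = 0
Result: 0


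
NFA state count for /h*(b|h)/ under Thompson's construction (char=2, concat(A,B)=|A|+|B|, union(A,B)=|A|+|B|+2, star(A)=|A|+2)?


Syntax tree has 3 char leaf(s), 1 union(s), 1 star(s)
chars contribute 3×2 = 6; each union adds +2; each star adds +2
Total: 6 + 2 + 2 = 10 states


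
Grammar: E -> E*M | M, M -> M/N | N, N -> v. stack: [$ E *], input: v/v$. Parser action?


no handle ('E*' is not any RHS); shift 'v'
Action: shift


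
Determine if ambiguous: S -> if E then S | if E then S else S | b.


dangling else: 'if E then if E then b else b' parses two ways
Ambiguous


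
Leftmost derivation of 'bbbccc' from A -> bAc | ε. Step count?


Derivation: A => bAc => bbAcc => bbbAccc => bbbccc
Steps: 4


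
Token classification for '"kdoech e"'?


Pattern: double-quoted sequence
Type: STRING_LITERAL


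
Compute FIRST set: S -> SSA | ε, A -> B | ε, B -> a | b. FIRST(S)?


Per alternative of S: FIRST(SSA) = {a, b, ε}; FIRST(ε) = {ε}
FIRST(S) = {a, b, ε}


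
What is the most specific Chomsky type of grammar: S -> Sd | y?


Left-linear: every RHS is a terminal or one nonterminal followed by a terminal
Classification: Type 3 (Regular)


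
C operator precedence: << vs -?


'-' is additive (level 9); '<<' is shift (level 8)
Higher level binds tighter
'-' has higher precedence than '<<'


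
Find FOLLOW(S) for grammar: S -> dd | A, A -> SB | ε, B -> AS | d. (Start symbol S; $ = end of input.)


$ ∈ FOLLOW(S). For each A -> αBβ: add FIRST(β)\{ε} to FOLLOW(B); if β nullable, add FOLLOW(A).
FOLLOW(S) = {$, d}


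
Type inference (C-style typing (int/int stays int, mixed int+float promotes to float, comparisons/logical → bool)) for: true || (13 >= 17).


Operand types: bool || bool
Rule: logical operators take bool operands and yield bool
Result type: bool


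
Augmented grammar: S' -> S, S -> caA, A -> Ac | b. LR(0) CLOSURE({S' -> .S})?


Start: S' -> .S
For each item with dot before a nonterminal B, add B -> .γ for every B-production
Closure: [S' -> .S, S -> .caA]


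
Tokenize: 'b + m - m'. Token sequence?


Scan left to right, longest-match per lexeme
Tokens: ID(b), OP(+), ID(m), OP(-), ID(m)


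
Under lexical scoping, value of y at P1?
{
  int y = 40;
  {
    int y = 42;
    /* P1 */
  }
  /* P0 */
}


y declared in the same block as P1
y = 42


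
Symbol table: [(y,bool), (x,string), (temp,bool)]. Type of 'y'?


Lookup 'y' → type bool


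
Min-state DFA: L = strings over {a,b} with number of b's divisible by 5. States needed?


Track (count of b) mod 5: states 0..4, accept at 0
Minimal DFA: 5 states


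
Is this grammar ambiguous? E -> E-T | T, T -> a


precedence layered via separate nonterminal T: deterministic
Unambiguous


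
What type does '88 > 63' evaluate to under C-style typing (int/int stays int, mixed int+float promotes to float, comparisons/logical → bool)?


Operand types: int > int
Rule: comparison yields bool
Result type: bool


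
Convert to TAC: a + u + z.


Break into single-operator statements:
t1 = a + u
t2 = t1 + z


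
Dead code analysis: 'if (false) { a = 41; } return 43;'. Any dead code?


condition is constant false, so the whole block is unreachable
Dead: 'if (false) { a = 41; }'


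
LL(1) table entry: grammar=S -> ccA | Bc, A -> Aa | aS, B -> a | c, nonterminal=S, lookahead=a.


For [S, a]: 'a' ∈ FIRST(Bc)
Entry: S -> Bc


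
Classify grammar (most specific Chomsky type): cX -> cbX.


LHS has context (more than one symbol) and |LHS| ≤ |RHS|
Classification: Type 1 (Context-Sensitive)


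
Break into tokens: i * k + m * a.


Scan left to right, longest-match per lexeme
Tokens: ID(i), OP(*), ID(k), OP(+), ID(m), OP(*), ID(a)


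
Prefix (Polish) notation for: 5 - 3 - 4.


left-to-right (same/higher precedence on left): tree is (- (- 5 3) 4)
Prefix: - - 5 3 4


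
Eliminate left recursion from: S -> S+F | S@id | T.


Left-recursive alternatives: S+F, S@id; non-recursive: T
Introduce S': S -> TS', S' -> +FS' | @idS' | ε


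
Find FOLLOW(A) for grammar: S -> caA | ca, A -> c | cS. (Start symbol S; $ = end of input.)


$ ∈ FOLLOW(S). For each A -> αBβ: add FIRST(β)\{ε} to FOLLOW(B); if β nullable, add FOLLOW(A).
FOLLOW(A) = {$}


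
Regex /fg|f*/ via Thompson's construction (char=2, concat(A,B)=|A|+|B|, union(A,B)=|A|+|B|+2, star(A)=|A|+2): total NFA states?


Syntax tree has 3 char leaf(s), 1 union(s), 1 star(s)
chars contribute 3×2 = 6; each union adds +2; each star adds +2
Total: 6 + 2 + 2 = 10 states


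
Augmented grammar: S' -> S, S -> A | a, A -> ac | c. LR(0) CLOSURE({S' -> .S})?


Start: S' -> .S
For each item with dot before a nonterminal B, add B -> .γ for every B-production
Closure: [S' -> .S, S -> .A, S -> .a, A -> .ac, A -> .c]


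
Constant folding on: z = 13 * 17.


13 * 17 = 221 at compile time
Optimized: z = 221


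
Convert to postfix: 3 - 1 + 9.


Left to right (same or higher precedence on left)
Postfix: 3 1 - 9 +


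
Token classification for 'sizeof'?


Pattern: reserved word
Type: KEYWORD


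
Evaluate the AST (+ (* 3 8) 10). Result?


Evaluate inner: (* 3 8) = 24
Evaluate root: (+ 24 10) = 34
Result: 34


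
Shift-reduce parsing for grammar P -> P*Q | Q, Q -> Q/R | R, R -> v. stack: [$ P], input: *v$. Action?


shift '*' to continue P -> P*Q
Action: shift


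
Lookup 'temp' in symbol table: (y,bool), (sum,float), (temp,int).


Lookup 'temp' → type int


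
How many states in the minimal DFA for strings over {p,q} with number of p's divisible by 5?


Track (count of p) mod 5: states 0..4, accept at 0
Minimal DFA: 5 states


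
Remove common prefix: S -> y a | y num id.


Common prefix: 'y'
Factored: S -> y S', S' -> a | num id


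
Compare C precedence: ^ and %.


'%' is multiplicative (level 10); '^' is bitwise XOR (level 4)
Higher level binds tighter
'%' has higher precedence than '^'


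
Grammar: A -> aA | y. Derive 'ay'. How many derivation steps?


Derivation: A => aA => ay
Steps: 2


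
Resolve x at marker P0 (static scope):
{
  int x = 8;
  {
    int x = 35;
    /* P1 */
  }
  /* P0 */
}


x declared in the same block as P0
x = 8


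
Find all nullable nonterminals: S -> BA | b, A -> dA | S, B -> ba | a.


A nonterminal is nullable iff some alternative derives ε (directly, or every symbol in it is nullable)
Nullable: {}


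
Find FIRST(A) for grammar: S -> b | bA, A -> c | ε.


Per alternative of A: FIRST(c) = {c}; FIRST(ε) = {ε}
FIRST(A) = {c, ε}


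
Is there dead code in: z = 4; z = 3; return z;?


first assignment to z is overwritten before any read
Dead: 'z = 4'


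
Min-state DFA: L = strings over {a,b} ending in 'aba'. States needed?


Track the longest suffix of input matching a prefix of 'aba': 4 classes (prefixes of length 0..3)
Minimal DFA: 4 states


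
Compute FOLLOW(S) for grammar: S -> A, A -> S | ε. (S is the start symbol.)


$ ∈ FOLLOW(S). For each A -> αBβ: add FIRST(β)\{ε} to FOLLOW(B); if β nullable, add FOLLOW(A).
FOLLOW(S) = {$}


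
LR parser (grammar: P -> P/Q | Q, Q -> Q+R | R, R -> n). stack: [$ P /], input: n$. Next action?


no handle ('P/' is not any RHS); shift 'n'
Action: shift


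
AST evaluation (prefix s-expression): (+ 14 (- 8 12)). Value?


Evaluate inner: (- 8 12) = -4
Evaluate root: (+ 14 -4) = 10
Result: 10


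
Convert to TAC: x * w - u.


Break into single-operator statements:
t1 = x * w
t2 = t1 - u


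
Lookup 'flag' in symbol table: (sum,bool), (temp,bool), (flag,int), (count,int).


Lookup 'flag' → type int


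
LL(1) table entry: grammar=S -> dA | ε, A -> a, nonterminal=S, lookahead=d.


For [S, d]: 'd' ∈ FIRST(dA)
Entry: S -> dA


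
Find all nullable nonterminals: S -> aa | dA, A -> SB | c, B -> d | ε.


A nonterminal is nullable iff some alternative derives ε (directly, or every symbol in it is nullable)
Nullable: {B}


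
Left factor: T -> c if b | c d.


Common prefix: 'c'
Factored: T -> c T', T' -> if b | d


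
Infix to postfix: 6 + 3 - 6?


Left to right (same or higher precedence on left)
Postfix: 6 3 + 6 -


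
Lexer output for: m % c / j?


Scan left to right, longest-match per lexeme
Tokens: ID(m), OP(%), ID(c), OP(/), ID(j)


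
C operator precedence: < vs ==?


'<' is relational (level 7); '==' is equality (level 6)
Higher level binds tighter
'<' has higher precedence than '=='


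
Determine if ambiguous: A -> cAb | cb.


balanced c^n…b^n: each string has a unique parse
Unambiguous


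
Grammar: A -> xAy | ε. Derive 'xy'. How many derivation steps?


Derivation: A => xAy => xy
Steps: 2


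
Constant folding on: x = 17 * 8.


17 * 8 = 136 at compile time
Optimized: x = 136


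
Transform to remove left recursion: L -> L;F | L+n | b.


Left-recursive alternatives: L;F, L+n; non-recursive: b
Introduce L': L -> bL', L' -> ;FL' | +nL' | ε


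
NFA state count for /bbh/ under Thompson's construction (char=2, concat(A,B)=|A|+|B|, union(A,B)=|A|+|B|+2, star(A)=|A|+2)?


Syntax tree has 3 char leaf(s), 0 union(s), 0 star(s)
chars contribute 3×2 = 6; each union adds +2; each star adds +2
Total: 6 + 0 + 0 = 6 states


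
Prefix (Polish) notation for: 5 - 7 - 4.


left-to-right (same/higher precedence on left): tree is (- (- 5 7) 4)
Prefix: - - 5 7 4


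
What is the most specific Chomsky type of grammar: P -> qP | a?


Right-linear: every RHS is a terminal or a terminal followed by one nonterminal
Classification: Type 3 (Regular)


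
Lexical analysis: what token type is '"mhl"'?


Pattern: double-quoted sequence
Type: STRING_LITERAL


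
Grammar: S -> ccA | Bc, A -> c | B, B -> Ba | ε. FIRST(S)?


Per alternative of S: FIRST(ccA) = {c}; FIRST(Bc) = {a, c}
FIRST(S) = {a, c}


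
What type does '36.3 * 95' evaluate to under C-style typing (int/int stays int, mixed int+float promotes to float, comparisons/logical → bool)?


Operand types: float * int
Rule: mixed int/float promotes to float; int/int stays int
Result type: float


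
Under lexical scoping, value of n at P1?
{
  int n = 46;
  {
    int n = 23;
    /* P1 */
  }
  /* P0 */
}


n declared in the same block as P1
n = 23


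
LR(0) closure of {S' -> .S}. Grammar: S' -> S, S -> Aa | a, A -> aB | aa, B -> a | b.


Start: S' -> .S
For each item with dot before a nonterminal B, add B -> .γ for every B-production
Closure: [S' -> .S, S -> .Aa, S -> .a, A -> .aB, A -> .aa]


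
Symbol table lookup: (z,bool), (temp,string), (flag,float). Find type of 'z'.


Lookup 'z' → type bool


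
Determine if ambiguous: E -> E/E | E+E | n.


'n/n+n' has two parse trees (no precedence encoded between / and +)
Ambiguous


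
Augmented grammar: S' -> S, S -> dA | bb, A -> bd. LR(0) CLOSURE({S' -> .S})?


Start: S' -> .S
For each item with dot before a nonterminal B, add B -> .γ for every B-production
Closure: [S' -> .S, S -> .dA, S -> .bb]


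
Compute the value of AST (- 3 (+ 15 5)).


Evaluate inner: (+ 15 5) = 20
Evaluate root: (- 3 20) = -17
Result: -17


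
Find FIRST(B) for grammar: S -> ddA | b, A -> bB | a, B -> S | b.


Per alternative of B: FIRST(S) = {b, d}; FIRST(b) = {b}
FIRST(B) = {b, d}


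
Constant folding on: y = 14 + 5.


14 + 5 = 19 at compile time
Optimized: y = 19


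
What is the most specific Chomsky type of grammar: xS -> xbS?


LHS has context (more than one symbol) and |LHS| ≤ |RHS|
Classification: Type 1 (Context-Sensitive)


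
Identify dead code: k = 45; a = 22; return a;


k is assigned but never read
Dead: 'k = 45'


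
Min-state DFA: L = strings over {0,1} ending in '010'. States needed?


Track the longest suffix of input matching a prefix of '010': 4 classes (prefixes of length 0..3)
Minimal DFA: 4 states


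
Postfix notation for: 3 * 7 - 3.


Left to right (same or higher precedence on left)
Postfix: 3 7 * 3 -
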